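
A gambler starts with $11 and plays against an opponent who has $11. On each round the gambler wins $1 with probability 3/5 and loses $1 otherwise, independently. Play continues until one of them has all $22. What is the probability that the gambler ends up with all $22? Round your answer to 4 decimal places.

Let r = q/p = (2/5)/(3/5) = 2/3. The recurrence P(i) = p·P(i+1) + q·P(i−1) with P(0)=0, P(22)=1 gives P(i) = (1 − r^i)/(1 − r^22).
P(11) = (1 − (2/3)^11) / (1 − (2/3)^22) = 177147/179195 ≈ 0.9886.

0.9886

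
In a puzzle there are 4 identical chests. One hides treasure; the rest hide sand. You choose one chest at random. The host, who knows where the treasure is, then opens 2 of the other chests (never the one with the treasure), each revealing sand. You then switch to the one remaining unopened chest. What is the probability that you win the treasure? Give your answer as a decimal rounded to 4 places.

Your original chest holds the treasure with probability 1/4, so the other 3 collectively hold it with probability 3/4.
The host can always find 2 empty chests to open, so the reveals don't change that 3/4; it is now spread over the 1 remaining unopened chest.
P(win by switching) = (3/4) · (1/1) = 3/4 ≈ 0.7500.

0.7500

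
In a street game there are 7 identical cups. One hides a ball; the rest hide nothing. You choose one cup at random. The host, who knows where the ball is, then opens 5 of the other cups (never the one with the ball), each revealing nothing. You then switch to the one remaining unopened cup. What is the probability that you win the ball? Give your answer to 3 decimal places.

Your original cup holds the ball with probability 1/7, so the other 6 collectively hold it with probability 6/7.
The host can always find 5 empty cups to open, so the reveals don't change that 6/7; it is now spread over the 1 remaining unopened cup.
P(win by switching) = (6/7) · (1/1) = 6/7 ≈ 0.857.

0.857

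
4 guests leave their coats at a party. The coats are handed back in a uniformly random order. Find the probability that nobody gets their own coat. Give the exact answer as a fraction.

3/8

This is the derangement probability: permutations of 4 with no fixed point.
D(4) = 4! · (1 − 1/1! + 1/2! − ··· + (−1)^4/4!) = 9.
P = 9/24 = 3/8.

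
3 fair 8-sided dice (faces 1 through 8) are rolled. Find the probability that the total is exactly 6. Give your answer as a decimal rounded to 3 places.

There are 8^3 = 512 equally likely outcomes.
The number of ordered 3-tuples from {1,…,8} summing to 6 is 10.
P(sum = 6) = 10/512 = 5/256 ≈ 0.020.

0.020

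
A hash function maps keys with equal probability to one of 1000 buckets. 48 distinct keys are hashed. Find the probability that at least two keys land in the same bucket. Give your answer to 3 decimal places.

0.682

It's easier to compute the probability that all 48 are distinct.
P(all distinct) = 1000/1000 · 999/1000 · ··· · 953/1000 ≈ 0.318.
So the probability of at least one match is 1 − 0.318 = 0.682.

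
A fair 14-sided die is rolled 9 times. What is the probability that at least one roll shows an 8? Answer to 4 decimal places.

0.4867

P(no roll shows an 8) = (13/14)^9 ≈ 0.5133.
P(at least one) = 1 − 0.5133 = 0.4867.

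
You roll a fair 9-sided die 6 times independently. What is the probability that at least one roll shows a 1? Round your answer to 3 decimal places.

0.507

P(no roll shows a 1) = (8/9)^6 ≈ 0.493.
P(at least one) = 1 − 0.493 = 0.507.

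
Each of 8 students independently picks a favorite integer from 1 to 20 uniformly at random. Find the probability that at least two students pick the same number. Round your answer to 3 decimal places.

It's easier to compute the probability that all 8 are distinct.
P(all distinct) = 20/20 · 19/20 · ··· · 13/20 ≈ 0.198.
So the probability of at least one match is 1 − 0.198 = 0.802.

0.802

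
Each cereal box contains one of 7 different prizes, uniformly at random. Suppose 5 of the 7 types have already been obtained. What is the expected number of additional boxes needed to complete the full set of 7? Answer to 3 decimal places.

10.500

Starting from 5 distinct types, each trial gives a new one with probability (7−i)/7 when i types are held, so the wait for the next new type is 7/(7−i).
E = 7/2 + 7/1 = 21/2 ≈ 10.500.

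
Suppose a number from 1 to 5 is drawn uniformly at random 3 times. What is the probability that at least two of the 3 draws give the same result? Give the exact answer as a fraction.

13/25

P(all 3 different) = 5/5 · 4/5 · ··· · 3/5 = 12/25.
P(at least two equal) = 1 − 12/25 = 13/25.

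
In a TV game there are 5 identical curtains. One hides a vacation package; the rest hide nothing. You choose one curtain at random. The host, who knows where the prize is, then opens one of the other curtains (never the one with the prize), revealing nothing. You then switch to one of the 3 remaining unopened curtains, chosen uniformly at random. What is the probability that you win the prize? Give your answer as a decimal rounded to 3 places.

Your original curtain holds the prize with probability 1/5, so the other 4 collectively hold it with probability 4/5.
The host can always find an empty curtain to open, so this doesn't change that 4/5; it is now spread over the 3 remaining unopened curtains.
P(win by switching) = (4/5) · (1/3) = 4/15 ≈ 0.267.

0.267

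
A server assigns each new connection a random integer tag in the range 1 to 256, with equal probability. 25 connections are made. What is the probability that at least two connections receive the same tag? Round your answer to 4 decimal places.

0.7021

It's easier to compute the probability that all 25 are distinct.
P(all distinct) = 256/256 · 255/256 · ··· · 232/256 ≈ 0.2979.
So the probability of at least one match is 1 − 0.2979 = 0.7021.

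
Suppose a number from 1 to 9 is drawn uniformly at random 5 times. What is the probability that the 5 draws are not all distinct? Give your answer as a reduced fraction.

P(all 5 different) = 9/9 · 8/9 · ··· · 5/9 = 560/2187.
P(at least two equal) = 1 − 560/2187 = 1627/2187.

1627/2187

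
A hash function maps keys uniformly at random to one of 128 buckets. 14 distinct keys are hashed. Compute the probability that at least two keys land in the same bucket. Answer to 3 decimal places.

0.522

It's easier to compute the probability that all 14 are distinct.
P(all distinct) = 128/128 · 127/128 · ··· · 115/128 ≈ 0.478.
So the probability of at least one match is 1 − 0.478 = 0.522.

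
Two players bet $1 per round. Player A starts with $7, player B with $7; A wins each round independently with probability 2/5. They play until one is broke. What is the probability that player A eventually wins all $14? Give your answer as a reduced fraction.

Let r = q/p = (3/5)/(2/5) = 3/2. The recurrence P(i) = p·P(i+1) + q·P(i−1) with P(0)=0, P(14)=1 gives P(i) = (1 − r^i)/(1 − r^14).
P(7) = (1 − (3/2)^7) / (1 − (3/2)^14) = 128/2315.

128/2315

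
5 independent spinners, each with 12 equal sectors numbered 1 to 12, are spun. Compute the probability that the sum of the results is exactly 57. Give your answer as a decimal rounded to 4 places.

There are 12^5 = 248832 equally likely outcomes.
The number of ordered 5-tuples from {1,…,12} summing to 57 is 35.
P(sum = 57) = 35/248832 ≈ 0.0001.

0.0001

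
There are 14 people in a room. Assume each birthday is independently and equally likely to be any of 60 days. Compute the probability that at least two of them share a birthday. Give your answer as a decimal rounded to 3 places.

0.807

It's easier to compute the probability that all 14 are distinct.
P(all distinct) = 60/60 · 59/60 · ··· · 47/60 ≈ 0.193.
So the probability of at least one match is 1 − 0.193 = 0.807.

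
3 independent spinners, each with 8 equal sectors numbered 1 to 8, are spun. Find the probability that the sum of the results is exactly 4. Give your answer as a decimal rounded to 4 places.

0.0059

There are 8^3 = 512 equally likely outcomes.
The number of ordered 3-tuples from {1,…,8} summing to 4 is 3.
P(sum = 4) = 3/512 ≈ 0.0059.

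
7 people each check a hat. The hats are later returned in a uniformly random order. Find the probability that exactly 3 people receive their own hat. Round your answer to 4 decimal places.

Choose which 3 of the 7 are fixed: C(7,3) = 35 ways.
The remaining 4 must have no fixed point: D(4) = 9.
P = 35·9/5040 = 1/16 ≈ 0.0625.

0.0625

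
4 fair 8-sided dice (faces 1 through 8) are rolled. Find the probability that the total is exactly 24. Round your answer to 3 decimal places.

There are 8^4 = 4096 equally likely outcomes.
The number of ordered 4-tuples from {1,…,8} summing to 24 is 161.
P(sum = 24) = 161/4096 ≈ 0.039.

0.039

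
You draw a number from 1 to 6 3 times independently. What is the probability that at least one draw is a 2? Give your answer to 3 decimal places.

P(no draw is a 2) = (5/6)^3 ≈ 0.579.
P(at least one) = 1 − 0.579 = 0.421.

0.421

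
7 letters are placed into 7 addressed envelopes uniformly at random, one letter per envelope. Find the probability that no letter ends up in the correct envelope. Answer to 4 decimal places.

This is the derangement probability: permutations of 7 with no fixed point.
D(7) = 7! · (1 − 1/1! + 1/2! − ··· + (−1)^7/7!) = 1854.
P = 1854/5040 = 103/280 ≈ 0.3679.

0.3679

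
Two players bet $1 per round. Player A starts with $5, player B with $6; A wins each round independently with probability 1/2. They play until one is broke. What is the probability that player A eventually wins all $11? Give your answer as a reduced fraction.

With a fair step, P(i) = ½P(i−1) + ½P(i+1) with P(0)=0, P(11)=1 has the linear solution P(i) = i/11.
P(5) = 5/11.

5/11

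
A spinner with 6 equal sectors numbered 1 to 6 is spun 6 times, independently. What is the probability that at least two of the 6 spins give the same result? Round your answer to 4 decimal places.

0.9846

P(all 6 different) = 6/6 · 5/6 · ··· · 1/6 ≈ 0.0154.
P(at least two equal) = 1 − 0.0154 = 0.9846.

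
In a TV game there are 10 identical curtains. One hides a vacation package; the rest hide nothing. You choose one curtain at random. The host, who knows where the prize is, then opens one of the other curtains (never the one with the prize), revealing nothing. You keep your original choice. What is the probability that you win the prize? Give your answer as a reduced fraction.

1/10

The host can always open an empty curtain regardless of your choice, so this gives no information about your original curtain.
P(win by staying) = 1/10.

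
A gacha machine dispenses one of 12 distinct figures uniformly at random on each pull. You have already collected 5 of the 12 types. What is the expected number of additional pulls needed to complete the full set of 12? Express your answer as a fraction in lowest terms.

Starting from 5 distinct types, each trial gives a new one with probability (12−i)/12 when i types are held, so the wait for the next new type is 12/(12−i).
E = 12/7 + 12/6 + 12/5 + 12/4 + 12/3 + 12/2 + 12/1 = 1089/35.

1089/35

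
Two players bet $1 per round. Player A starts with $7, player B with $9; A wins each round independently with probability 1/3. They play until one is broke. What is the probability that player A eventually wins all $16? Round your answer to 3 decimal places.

0.002

Let r = q/p = (2/3)/(1/3) = 2. The recurrence P(i) = p·P(i+1) + q·P(i−1) with P(0)=0, P(16)=1 gives P(i) = (1 − r^i)/(1 − r^16).
P(7) = (1 − (2)^7) / (1 − (2)^16) = 127/65535 ≈ 0.002.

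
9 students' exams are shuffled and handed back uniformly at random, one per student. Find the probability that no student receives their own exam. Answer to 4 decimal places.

This is the derangement probability: permutations of 9 with no fixed point.
D(9) = 9! · (1 − 1/1! + 1/2! − ··· + (−1)^9/9!) = 133496.
P = 133496/362880 = 16687/45360 ≈ 0.3679.

0.3679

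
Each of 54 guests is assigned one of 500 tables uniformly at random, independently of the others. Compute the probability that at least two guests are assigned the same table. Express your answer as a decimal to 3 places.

0.949

It's easier to compute the probability that all 54 are distinct.
P(all distinct) = 500/500 · 499/500 · ··· · 447/500 ≈ 0.051.
So the probability of at least one match is 1 − 0.051 = 0.949.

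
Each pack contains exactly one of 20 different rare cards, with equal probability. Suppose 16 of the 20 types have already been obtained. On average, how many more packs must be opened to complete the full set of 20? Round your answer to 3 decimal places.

41.667

Starting from 16 distinct types, each trial gives a new one with probability (20−i)/20 when i types are held, so the wait for the next new type is 20/(20−i).
E = 20/4 + 20/3 + 20/2 + 20/1 = 125/3 ≈ 41.667.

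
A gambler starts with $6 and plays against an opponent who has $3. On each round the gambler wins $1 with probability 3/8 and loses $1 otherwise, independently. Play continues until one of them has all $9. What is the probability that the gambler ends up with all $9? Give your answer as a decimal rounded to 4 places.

Let r = q/p = (5/8)/(3/8) = 5/3. The recurrence P(i) = p·P(i+1) + q·P(i−1) with P(0)=0, P(9)=1 gives P(i) = (1 − r^i)/(1 − r^9).
P(6) = (1 − (5/3)^6) / (1 − (5/3)^9) = 4104/19729 ≈ 0.2080.

0.2080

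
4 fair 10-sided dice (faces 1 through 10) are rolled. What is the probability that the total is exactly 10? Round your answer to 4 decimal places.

There are 10^4 = 10000 equally likely outcomes.
The number of ordered 4-tuples from {1,…,10} summing to 10 is 84.
P(sum = 10) = 84/10000 = 21/2500 ≈ 0.0084.

0.0084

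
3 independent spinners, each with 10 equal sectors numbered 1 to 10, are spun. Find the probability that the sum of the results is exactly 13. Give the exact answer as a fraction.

63/1000

There are 10^3 = 1000 equally likely outcomes.
The number of ordered 3-tuples from {1,…,10} summing to 13 is 63.
P(sum = 13) = 63/1000.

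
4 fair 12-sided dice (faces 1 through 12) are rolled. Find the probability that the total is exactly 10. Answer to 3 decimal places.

There are 12^4 = 20736 equally likely outcomes.
The number of ordered 4-tuples from {1,…,12} summing to 10 is 84.
P(sum = 10) = 84/20736 = 7/1728 ≈ 0.004.

0.004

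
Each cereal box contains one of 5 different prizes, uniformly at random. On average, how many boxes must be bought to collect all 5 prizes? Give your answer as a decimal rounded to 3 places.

11.417

After i distinct types are collected, each trial gives a new one with probability (5−i)/5, so the expected wait for the next new type is 5/(5−i).
E = 5/5 + 5/4 + 5/3 + 5/2 + 5/1 = 137/12 ≈ 11.417.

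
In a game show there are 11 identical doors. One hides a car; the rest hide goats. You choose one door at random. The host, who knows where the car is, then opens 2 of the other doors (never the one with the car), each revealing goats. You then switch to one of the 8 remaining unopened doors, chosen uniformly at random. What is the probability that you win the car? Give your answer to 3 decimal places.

Your original door holds the car with probability 1/11, so the other 10 collectively hold it with probability 10/11.
The host can always find 2 empty doors to open, so the reveals don't change that 10/11; it is now spread over the 8 remaining unopened doors.
P(win by switching) = (10/11) · (1/8) = 5/44 ≈ 0.114.

0.114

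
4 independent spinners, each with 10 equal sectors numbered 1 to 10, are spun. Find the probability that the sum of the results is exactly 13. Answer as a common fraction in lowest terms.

There are 10^4 = 10000 equally likely outcomes.
The number of ordered 4-tuples from {1,…,10} summing to 13 is 220.
P(sum = 13) = 220/10000 = 11/500.

11/500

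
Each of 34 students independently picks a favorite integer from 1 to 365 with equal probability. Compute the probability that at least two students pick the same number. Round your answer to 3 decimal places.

It's easier to compute the probability that all 34 are distinct.
P(all distinct) = 365/365 · 364/365 · ··· · 332/365 ≈ 0.205.
So the probability of at least one match is 1 − 0.205 = 0.795.

0.795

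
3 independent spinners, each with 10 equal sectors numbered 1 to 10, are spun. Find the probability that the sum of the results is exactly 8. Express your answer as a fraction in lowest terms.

21/1000

There are 10^3 = 1000 equally likely outcomes.
The number of ordered 3-tuples from {1,…,10} summing to 8 is 21.
P(sum = 8) = 21/1000.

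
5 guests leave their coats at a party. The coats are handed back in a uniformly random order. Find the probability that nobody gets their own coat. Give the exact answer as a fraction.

11/30

This is the derangement probability: permutations of 5 with no fixed point.
D(5) = 5! · (1 − 1/1! + 1/2! − ··· + (−1)^5/5!) = 44.
P = 44/120 = 11/30.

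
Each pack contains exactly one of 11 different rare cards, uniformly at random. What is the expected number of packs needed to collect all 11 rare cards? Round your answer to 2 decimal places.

After i distinct types are collected, each trial gives a new one with probability (11−i)/11, so the expected wait for the next new type is 11/(11−i).
E = 11/11 + 11/10 + 11/9 + 11/8 + 11/7 + 11/6 + 11/5 + 11/4 + 11/3 + 11/2 + 11/1 = 83711/2520 ≈ 33.22.

33.22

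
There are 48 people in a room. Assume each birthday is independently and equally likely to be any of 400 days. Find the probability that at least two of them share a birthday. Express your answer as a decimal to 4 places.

It's easier to compute the probability that all 48 are distinct.
P(all distinct) = 400/400 · 399/400 · ··· · 353/400 ≈ 0.0529.
So the probability of at least one match is 1 − 0.0529 = 0.9471.

0.9471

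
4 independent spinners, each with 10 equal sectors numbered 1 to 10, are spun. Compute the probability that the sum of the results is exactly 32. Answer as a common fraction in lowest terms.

33/2000

There are 10^4 = 10000 equally likely outcomes.
The number of ordered 4-tuples from {1,…,10} summing to 32 is 165.
P(sum = 32) = 165/10000 = 33/2000.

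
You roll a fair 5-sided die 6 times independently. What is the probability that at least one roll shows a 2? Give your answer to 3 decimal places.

0.738

P(no roll shows a 2) = (4/5)^6 ≈ 0.262.
P(at least one) = 1 − 0.262 = 0.738.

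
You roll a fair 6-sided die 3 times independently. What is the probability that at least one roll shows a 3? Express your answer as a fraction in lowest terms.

91/216

P(no roll shows a 3) = (5/6)^3 = 125/216.
P(at least one) = 1 − 125/216 = 91/216.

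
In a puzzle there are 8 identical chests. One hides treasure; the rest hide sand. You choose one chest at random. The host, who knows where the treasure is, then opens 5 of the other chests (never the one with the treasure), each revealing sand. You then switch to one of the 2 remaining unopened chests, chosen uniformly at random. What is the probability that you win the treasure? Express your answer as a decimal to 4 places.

Your original chest holds the treasure with probability 1/8, so the other 7 collectively hold it with probability 7/8.
The host can always find 5 empty chests to open, so the reveals don't change that 7/8; it is now spread over the 2 remaining unopened chests.
P(win by switching) = (7/8) · (1/2) = 7/16 ≈ 0.4375.

0.4375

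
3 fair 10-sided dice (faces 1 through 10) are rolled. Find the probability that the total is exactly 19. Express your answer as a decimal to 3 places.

0.069

There are 10^3 = 1000 equally likely outcomes.
The number of ordered 3-tuples from {1,…,10} summing to 19 is 69.
P(sum = 19) = 69/1000 ≈ 0.069.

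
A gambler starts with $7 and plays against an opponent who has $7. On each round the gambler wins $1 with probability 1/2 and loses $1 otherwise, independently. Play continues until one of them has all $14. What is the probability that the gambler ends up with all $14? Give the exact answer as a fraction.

With a fair step, P(i) = ½P(i−1) + ½P(i+1) with P(0)=0, P(14)=1 has the linear solution P(i) = i/14.
P(7) = 7/14 = 1/2.

1/2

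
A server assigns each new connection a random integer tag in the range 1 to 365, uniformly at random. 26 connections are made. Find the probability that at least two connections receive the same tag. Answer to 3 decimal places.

0.598

It's easier to compute the probability that all 26 are distinct.
P(all distinct) = 365/365 · 364/365 · ··· · 340/365 ≈ 0.402.
So the probability of at least one match is 1 − 0.402 = 0.598.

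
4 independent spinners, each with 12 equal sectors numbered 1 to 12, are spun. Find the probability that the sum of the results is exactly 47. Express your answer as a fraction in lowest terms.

1/5184

There are 12^4 = 20736 equally likely outcomes.
The number of ordered 4-tuples from {1,…,12} summing to 47 is 4.
P(sum = 47) = 4/20736 = 1/5184.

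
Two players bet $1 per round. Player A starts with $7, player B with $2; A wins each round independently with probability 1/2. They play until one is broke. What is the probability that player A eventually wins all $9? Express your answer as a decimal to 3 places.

With a fair step, P(i) = ½P(i−1) + ½P(i+1) with P(0)=0, P(9)=1 has the linear solution P(i) = i/9.
P(7) = 7/9 ≈ 0.778.

0.778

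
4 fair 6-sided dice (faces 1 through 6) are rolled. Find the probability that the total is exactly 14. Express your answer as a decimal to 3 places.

0.113

There are 6^4 = 1296 equally likely outcomes.
The number of ordered 4-tuples from {1,…,6} summing to 14 is 146.
P(sum = 14) = 146/1296 = 73/648 ≈ 0.113.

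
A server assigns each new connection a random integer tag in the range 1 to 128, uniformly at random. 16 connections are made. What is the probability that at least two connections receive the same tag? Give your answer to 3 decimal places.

0.624

It's easier to compute the probability that all 16 are distinct.
P(all distinct) = 128/128 · 127/128 · ··· · 113/128 ≈ 0.376.
So the probability of at least one match is 1 − 0.376 = 0.624.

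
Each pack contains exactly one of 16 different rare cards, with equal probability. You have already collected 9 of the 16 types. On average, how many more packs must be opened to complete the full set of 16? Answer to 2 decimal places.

41.49

Starting from 9 distinct types, each trial gives a new one with probability (16−i)/16 when i types are held, so the wait for the next new type is 16/(16−i).
E = 16/7 + 16/6 + 16/5 + 16/4 + 16/3 + 16/2 + 16/1 = 1452/35 ≈ 41.49.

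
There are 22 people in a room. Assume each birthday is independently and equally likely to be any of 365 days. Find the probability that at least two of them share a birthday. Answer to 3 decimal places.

0.476

It's easier to compute the probability that all 22 are distinct.
P(all distinct) = 365/365 · 364/365 · ··· · 344/365 ≈ 0.524.
So the probability of at least one match is 1 − 0.524 = 0.476.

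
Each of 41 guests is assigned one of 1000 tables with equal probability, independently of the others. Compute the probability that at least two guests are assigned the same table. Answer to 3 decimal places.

It's easier to compute the probability that all 41 are distinct.
P(all distinct) = 1000/1000 · 999/1000 · ··· · 960/1000 ≈ 0.435.
So the probability of at least one match is 1 − 0.435 = 0.565.

0.565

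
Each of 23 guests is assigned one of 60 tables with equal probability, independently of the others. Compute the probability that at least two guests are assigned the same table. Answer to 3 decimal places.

0.992

It's easier to compute the probability that all 23 are distinct.
P(all distinct) = 60/60 · 59/60 · ··· · 38/60 ≈ 0.008.
So the probability of at least one match is 1 − 0.008 = 0.992.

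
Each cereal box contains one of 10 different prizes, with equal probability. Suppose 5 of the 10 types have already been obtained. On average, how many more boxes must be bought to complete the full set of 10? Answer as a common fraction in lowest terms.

137/6

Starting from 5 distinct types, each trial gives a new one with probability (10−i)/10 when i types are held, so the wait for the next new type is 10/(10−i).
E = 10/5 + 10/4 + 10/3 + 10/2 + 10/1 = 137/6.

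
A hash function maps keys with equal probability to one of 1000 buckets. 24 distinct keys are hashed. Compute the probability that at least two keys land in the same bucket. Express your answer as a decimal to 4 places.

It's easier to compute the probability that all 24 are distinct.
P(all distinct) = 1000/1000 · 999/1000 · ··· · 977/1000 ≈ 0.7572.
So the probability of at least one match is 1 − 0.7572 = 0.2428.

0.2428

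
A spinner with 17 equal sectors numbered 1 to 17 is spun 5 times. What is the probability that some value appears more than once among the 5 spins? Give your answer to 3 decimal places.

0.477

P(all 5 different) = 17/17 · 16/17 · ··· · 13/17 ≈ 0.523.
P(at least two equal) = 1 − 0.523 = 0.477.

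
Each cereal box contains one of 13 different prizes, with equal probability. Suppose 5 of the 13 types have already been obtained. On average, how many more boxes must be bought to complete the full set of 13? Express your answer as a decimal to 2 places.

35.33

Starting from 5 distinct types, each trial gives a new one with probability (13−i)/13 when i types are held, so the wait for the next new type is 13/(13−i).
E = 13/8 + 13/7 + 13/6 + 13/5 + 13/4 + 13/3 + 13/2 + 13/1 = 9893/280 ≈ 35.33.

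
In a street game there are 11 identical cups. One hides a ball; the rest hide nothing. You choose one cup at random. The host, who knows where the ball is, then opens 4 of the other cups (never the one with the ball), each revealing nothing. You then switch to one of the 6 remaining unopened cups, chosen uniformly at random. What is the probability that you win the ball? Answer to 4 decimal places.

Your original cup holds the ball with probability 1/11, so the other 10 collectively hold it with probability 10/11.
The host can always find 4 empty cups to open, so the reveals don't change that 10/11; it is now spread over the 6 remaining unopened cups.
P(win by switching) = (10/11) · (1/6) = 5/33 ≈ 0.1515.

0.1515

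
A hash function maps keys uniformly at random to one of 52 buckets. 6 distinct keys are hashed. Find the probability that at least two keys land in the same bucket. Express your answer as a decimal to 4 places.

0.2586

It's easier to compute the probability that all 6 are distinct.
P(all distinct) = 52/52 · 51/52 · ··· · 47/52 ≈ 0.7414.
So the probability of at least one match is 1 − 0.7414 = 0.2586.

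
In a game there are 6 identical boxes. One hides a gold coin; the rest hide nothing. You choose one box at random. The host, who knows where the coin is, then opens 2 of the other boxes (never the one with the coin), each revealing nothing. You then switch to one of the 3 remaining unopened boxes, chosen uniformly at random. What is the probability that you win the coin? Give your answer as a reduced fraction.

Your original box holds the coin with probability 1/6, so the other 5 collectively hold it with probability 5/6.
The host can always find 2 empty boxes to open, so the reveals don't change that 5/6; it is now spread over the 3 remaining unopened boxes.
P(win by switching) = (5/6) · (1/3) = 5/18.

5/18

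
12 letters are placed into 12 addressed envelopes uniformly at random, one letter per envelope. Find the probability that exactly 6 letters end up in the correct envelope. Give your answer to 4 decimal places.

Choose which 6 of the 12 are fixed: C(12,6) = 924 ways.
The remaining 6 must have no fixed point: D(6) = 265.
P = 924·265/479001600 = 53/103680 ≈ 0.0005.

0.0005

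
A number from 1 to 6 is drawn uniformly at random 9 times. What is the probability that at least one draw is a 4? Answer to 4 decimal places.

P(no draw is a 4) = (5/6)^9 ≈ 0.1938.
P(at least one) = 1 − 0.1938 = 0.8062.

0.8062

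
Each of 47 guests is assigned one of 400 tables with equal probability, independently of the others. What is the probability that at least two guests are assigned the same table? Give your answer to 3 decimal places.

0.940

It's easier to compute the probability that all 47 are distinct.
P(all distinct) = 400/400 · 399/400 · ··· · 354/400 ≈ 0.060.
So the probability of at least one match is 1 − 0.060 = 0.940.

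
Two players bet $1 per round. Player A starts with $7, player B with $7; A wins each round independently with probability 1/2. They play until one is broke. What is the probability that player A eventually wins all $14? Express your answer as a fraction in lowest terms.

1/2

With a fair step, P(i) = ½P(i−1) + ½P(i+1) with P(0)=0, P(14)=1 has the linear solution P(i) = i/14.
P(7) = 7/14 = 1/2.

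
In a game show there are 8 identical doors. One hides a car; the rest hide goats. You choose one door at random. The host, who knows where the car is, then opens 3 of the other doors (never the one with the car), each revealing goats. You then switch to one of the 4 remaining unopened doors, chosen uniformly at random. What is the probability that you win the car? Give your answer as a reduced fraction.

Your original door holds the car with probability 1/8, so the other 7 collectively hold it with probability 7/8.
The host can always find 3 empty doors to open, so the reveals don't change that 7/8; it is now spread over the 4 remaining unopened doors.
P(win by switching) = (7/8) · (1/4) = 7/32.

7/32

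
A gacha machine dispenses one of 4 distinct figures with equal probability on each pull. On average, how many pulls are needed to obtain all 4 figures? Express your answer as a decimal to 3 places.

After i distinct types are collected, each trial gives a new one with probability (4−i)/4, so the expected wait for the next new type is 4/(4−i).
E = 4/4 + 4/3 + 4/2 + 4/1 = 25/3 ≈ 8.333.

8.333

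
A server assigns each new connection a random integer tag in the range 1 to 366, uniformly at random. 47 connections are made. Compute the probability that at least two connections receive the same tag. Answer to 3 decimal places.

It's easier to compute the probability that all 47 are distinct.
P(all distinct) = 366/366 · 365/366 · ··· · 320/366 ≈ 0.046.
So the probability of at least one match is 1 − 0.046 = 0.954.

0.954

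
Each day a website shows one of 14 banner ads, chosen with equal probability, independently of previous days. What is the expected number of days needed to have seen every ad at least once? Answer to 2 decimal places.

After i distinct types are collected, each trial gives a new one with probability (14−i)/14, so the expected wait for the next new type is 14/(14−i).
E = 14/14 + 14/13 + 14/12 + 14/11 + 14/10 + 14/9 + 14/8 + 14/7 + 14/6 + 14/5 + 14/4 + 14/3 + 14/2 + 14/1 = 1171733/25740 ≈ 45.52.

45.52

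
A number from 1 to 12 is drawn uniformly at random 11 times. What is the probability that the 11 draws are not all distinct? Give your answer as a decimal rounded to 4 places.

P(all 11 different) = 12/12 · 11/12 · ··· · 2/12 ≈ 0.0006.
P(at least two equal) = 1 − 0.0006 = 0.9994.

0.9994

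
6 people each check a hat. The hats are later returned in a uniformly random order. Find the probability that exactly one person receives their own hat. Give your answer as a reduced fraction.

Choose which one is fixed: C(6,1) = 6 ways.
The remaining 5 must have no fixed point: D(5) = 44.
P = 6·44/720 = 11/30.

11/30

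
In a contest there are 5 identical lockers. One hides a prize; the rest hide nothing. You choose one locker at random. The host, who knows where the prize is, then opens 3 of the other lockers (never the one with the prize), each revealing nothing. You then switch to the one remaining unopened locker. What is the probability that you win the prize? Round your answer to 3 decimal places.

0.800

Your original locker holds the prize with probability 1/5, so the other 4 collectively hold it with probability 4/5.
The host can always find 3 empty lockers to open, so the reveals don't change that 4/5; it is now spread over the 1 remaining unopened locker.
P(win by switching) = (4/5) · (1/1) = 4/5 ≈ 0.800.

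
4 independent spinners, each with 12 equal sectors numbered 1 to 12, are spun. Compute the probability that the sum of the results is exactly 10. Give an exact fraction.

7/1728

There are 12^4 = 20736 equally likely outcomes.
The number of ordered 4-tuples from {1,…,12} summing to 10 is 84.
P(sum = 10) = 84/20736 = 7/1728.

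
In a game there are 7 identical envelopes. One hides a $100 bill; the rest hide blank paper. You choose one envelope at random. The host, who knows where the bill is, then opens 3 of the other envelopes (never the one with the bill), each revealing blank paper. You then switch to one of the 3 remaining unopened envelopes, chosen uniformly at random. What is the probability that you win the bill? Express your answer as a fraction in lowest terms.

Your original envelope holds the bill with probability 1/7, so the other 6 collectively hold it with probability 6/7.
The host can always find 3 empty envelopes to open, so the reveals don't change that 6/7; it is now spread over the 3 remaining unopened envelopes.
P(win by switching) = (6/7) · (1/3) = 2/7.

2/7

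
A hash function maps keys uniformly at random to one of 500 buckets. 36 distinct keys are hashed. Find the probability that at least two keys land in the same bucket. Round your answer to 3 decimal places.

It's easier to compute the probability that all 36 are distinct.
P(all distinct) = 500/500 · 499/500 · ··· · 465/500 ≈ 0.275.
So the probability of at least one match is 1 − 0.275 = 0.725.

0.725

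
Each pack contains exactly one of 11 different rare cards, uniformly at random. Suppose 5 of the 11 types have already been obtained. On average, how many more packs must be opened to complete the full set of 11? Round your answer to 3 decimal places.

26.950

Starting from 5 distinct types, each trial gives a new one with probability (11−i)/11 when i types are held, so the wait for the next new type is 11/(11−i).
E = 11/6 + 11/5 + 11/4 + 11/3 + 11/2 + 11/1 = 539/20 ≈ 26.950.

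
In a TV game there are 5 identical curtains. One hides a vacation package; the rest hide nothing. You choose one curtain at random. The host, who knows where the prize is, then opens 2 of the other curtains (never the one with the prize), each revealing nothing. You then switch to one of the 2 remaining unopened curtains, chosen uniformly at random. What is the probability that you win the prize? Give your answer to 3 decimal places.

0.400

Your original curtain holds the prize with probability 1/5, so the other 4 collectively hold it with probability 4/5.
The host can always find 2 empty curtains to open, so the reveals don't change that 4/5; it is now spread over the 2 remaining unopened curtains.
P(win by switching) = (4/5) · (1/2) = 2/5 ≈ 0.400.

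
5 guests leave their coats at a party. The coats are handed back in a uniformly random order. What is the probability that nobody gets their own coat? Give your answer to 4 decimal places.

This is the derangement probability: permutations of 5 with no fixed point.
D(5) = 5! · (1 − 1/1! + 1/2! − ··· + (−1)^5/5!) = 44.
P = 44/120 = 11/30 ≈ 0.3667.

0.3667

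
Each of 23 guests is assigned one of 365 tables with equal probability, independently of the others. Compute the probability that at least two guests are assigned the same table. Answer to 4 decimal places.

0.5073

It's easier to compute the probability that all 23 are distinct.
P(all distinct) = 365/365 · 364/365 · ··· · 343/365 ≈ 0.4927.
So the probability of at least one match is 1 − 0.4927 = 0.5073.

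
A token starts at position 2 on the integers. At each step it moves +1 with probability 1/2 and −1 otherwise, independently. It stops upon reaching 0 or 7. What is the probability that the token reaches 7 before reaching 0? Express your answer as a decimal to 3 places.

0.286

With a fair step, P(i) = ½P(i−1) + ½P(i+1) with P(0)=0, P(7)=1 has the linear solution P(i) = i/7.
P(2) = 2/7 ≈ 0.286.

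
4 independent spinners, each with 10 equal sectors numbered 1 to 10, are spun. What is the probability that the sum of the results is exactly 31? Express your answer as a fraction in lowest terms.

There are 10^4 = 10000 equally likely outcomes.
The number of ordered 4-tuples from {1,…,10} summing to 31 is 220.
P(sum = 31) = 220/10000 = 11/500.

11/500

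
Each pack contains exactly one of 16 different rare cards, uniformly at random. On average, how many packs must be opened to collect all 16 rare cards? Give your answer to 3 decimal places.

After i distinct types are collected, each trial gives a new one with probability (16−i)/16, so the expected wait for the next new type is 16/(16−i).
E = 16/16 + 16/15 + 16/14 + 16/13 + 16/12 + 16/11 + 16/10 + 16/9 + 16/8 + 16/7 + 16/6 + 16/5 + 16/4 + 16/3 + 16/2 + 16/1 = 2436559/45045 ≈ 54.092.

54.092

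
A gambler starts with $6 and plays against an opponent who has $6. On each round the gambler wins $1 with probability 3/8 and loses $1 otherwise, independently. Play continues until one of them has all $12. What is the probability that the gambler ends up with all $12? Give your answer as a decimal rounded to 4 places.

0.0446

Let r = q/p = (5/8)/(3/8) = 5/3. The recurrence P(i) = p·P(i+1) + q·P(i−1) with P(0)=0, P(12)=1 gives P(i) = (1 − r^i)/(1 − r^12).
P(6) = (1 − (5/3)^6) / (1 − (5/3)^12) = 729/16354 ≈ 0.0446.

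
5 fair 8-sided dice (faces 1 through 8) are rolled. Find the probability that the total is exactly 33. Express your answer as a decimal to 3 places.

There are 8^5 = 32768 equally likely outcomes.
The number of ordered 5-tuples from {1,…,8} summing to 33 is 330.
P(sum = 33) = 330/32768 = 165/16384 ≈ 0.010.

0.010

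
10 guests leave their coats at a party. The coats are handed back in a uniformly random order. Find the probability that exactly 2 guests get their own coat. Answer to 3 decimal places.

0.184

Choose which 2 of the 10 are fixed: C(10,2) = 45 ways.
The remaining 8 must have no fixed point: D(8) = 14833.
P = 45·14833/3628800 = 2119/11520 ≈ 0.184.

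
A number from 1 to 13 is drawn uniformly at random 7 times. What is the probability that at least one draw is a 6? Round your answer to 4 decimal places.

P(no draw is a 6) = (12/13)^7 ≈ 0.5710.
P(at least one) = 1 − 0.5710 = 0.4290.

0.4290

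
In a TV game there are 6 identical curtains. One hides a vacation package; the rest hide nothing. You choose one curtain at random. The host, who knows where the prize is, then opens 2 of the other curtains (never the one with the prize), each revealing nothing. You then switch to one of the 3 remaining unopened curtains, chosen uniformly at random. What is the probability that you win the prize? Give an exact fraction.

5/18

Your original curtain holds the prize with probability 1/6, so the other 5 collectively hold it with probability 5/6.
The host can always find 2 empty curtains to open, so the reveals don't change that 5/6; it is now spread over the 3 remaining unopened curtains.
P(win by switching) = (5/6) · (1/3) = 5/18.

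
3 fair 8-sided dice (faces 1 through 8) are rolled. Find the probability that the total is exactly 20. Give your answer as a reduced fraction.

15/512

There are 8^3 = 512 equally likely outcomes.
The number of ordered 3-tuples from {1,…,8} summing to 20 is 15.
P(sum = 20) = 15/512.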